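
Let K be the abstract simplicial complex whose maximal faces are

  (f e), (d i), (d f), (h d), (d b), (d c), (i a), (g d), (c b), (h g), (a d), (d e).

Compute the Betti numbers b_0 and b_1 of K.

b_0 = 1, b_1 = 4.

We work with the vertex ordering a < b < c < d < e < f < g < h < i. The simplices of K, each written with vertices in increasing order, are:

  0-simplices (9): a, b, c, d, e, f, g, h, i
  1-simplices (12): ad, ai, bc, bd, cd, de, df, dg, dh, di, ef, gh

giving chain groups C_0 ≅ Z^9, C_1 ≅ Z^12.

The boundary map ∂_1: C_1 → C_0 maps an edge to its endpoints' difference, ∂[p,q] = q − p. For instance
  ∂cd = d − c.
This gives a 9×12 integer matrix of rank 8; reducing to Smith normal form yields diagonal entries (1,1,1,1,1,1,1,1).

Reading off H_k = ker ∂_k / im ∂_{k+1}:

  H_0: rank C_0 − rank ∂_1 = 9 − 8 = 1, and the invariant factors of ∂_1 are all 1, so H_0 = Z.
  H_1: rank ker ∂_1 − rank ∂_2 = (12 − 8) − 0 = 4, and there is no ∂_2, so H_1 = Z^4.

As a check, the Euler characteristic is 9 − 12 = -3, which agrees with 1 − 4 = -3.
(K is a triangulation of a wedge of 4 circles.)

Hence the Betti numbers are b_0 = 1, b_1 = 4.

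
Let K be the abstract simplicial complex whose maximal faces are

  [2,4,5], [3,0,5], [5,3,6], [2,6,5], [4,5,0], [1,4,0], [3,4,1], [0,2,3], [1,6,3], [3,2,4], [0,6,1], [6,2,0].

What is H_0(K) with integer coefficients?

H_0 = Z.

Order the vertices as 0 < 1 < 2 < 3 < 4 < 5 < 6. Listing each simplex with vertices in this order, K has dimension 2 with simplices:

  0-simplices (7): [0], [1], [2], [3], [4], [5], [6]
  1-simplices (18): [0,1], [0,2], [0,3], [0,4], [0,5], [0,6], [1,3], [1,4], [1,6], [2,3], [2,4], [2,5], [2,6], [3,4], [3,5], [3,6], [4,5], [5,6]
  2-simplices (12): [0,1,4], [0,1,6], [0,2,3], [0,2,6], [0,3,5], [0,4,5], [1,3,4], [1,3,6], [2,3,4], [2,4,5], [2,5,6], [3,5,6]

so the chain groups are C_0 ≅ Z^7, C_1 ≅ Z^18, C_2 ≅ Z^12.

Boundary ∂_1: C_1 → C_0 sends each edge [p,q] (with p < q) to q − p. For instance
  ∂[1,6] = [6] − [1].
This gives a 7×18 integer matrix of rank 6; reducing to Smith normal form yields diagonal entries (1,1,1,1,1,1).

Boundary ∂_2: C_2 → C_1 sends each 2-simplex [p,q,r] to [q,r] − [p,r] + [p,q]. For instance
  ∂[0,2,3] = [2,3] − [0,3] + [0,2],
  ∂[2,4,5] = [4,5] − [2,5] + [2,4].
The resulting 18×12 matrix has rank 12, and its Smith normal form has invariant factors (1,1,1,1,1,1,1,1,1,1,1,2).

From H_k ≅ ker(∂_k) / im(∂_{k+1}) we obtain:

  H_0: rank C_0 − rank ∂_1 = 7 − 6 = 1, and the invariant factors of ∂_1 are all 1, so H_0 = Z.

(K is a triangulation of the real projective plane RP^2.)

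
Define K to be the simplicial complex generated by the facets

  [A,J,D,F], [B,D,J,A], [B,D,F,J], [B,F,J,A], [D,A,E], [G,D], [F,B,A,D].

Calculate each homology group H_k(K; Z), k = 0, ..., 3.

Order the vertices as A < B < D < E < F < G < J. Listing each simplex with vertices in this order, K has dimension 3 with simplices:

  0-simplices (7): A, B, D, E, F, G, J
  1-simplices (13): AB, AD, AE, AF, AJ, BD, BF, BJ, DE, DF, DG, DJ, FJ
  2-simplices (11): ABD, ABF, ABJ, ADE, ADF, ADJ, AFJ, BDF, BDJ, BFJ, DFJ
  3-simplices (5): ABDF, ABDJ, ABFJ, ADFJ, BDFJ

Hence C_0 ≅ Z^7, C_1 ≅ Z^13, C_2 ≅ Z^11, C_3 ≅ Z^5.

Boundary ∂_1: C_1 → C_0 maps an edge to its endpoints' difference, ∂[p,q] = q − p.
The resulting 7×13 matrix has rank 6, and its Smith normal form has invariant factors (1,1,1,1,1,1).

The boundary map ∂_2: C_2 → C_1 sends each 2-simplex [p,q,r] to [q,r] − [p,r] + [p,q]. For instance
  ∂ADE = DE − AE + AD,
  ∂ADJ = DJ − AJ + AD.
This gives a 13×11 integer matrix of rank 7; reducing to Smith normal form yields diagonal entries (1,1,1,1,1,1,1).

Boundary ∂_3: C_3 → C_2 sends each 3-simplex σ to the alternating sum Σ_i (−1)^i (σ with its i-th vertex removed). For instance
  ∂BDFJ = DFJ − BFJ + BDJ − BDF,
  ∂ABFJ = BFJ − AFJ + ABJ − ABF.
As a 11×5 matrix over Z this has rank 4, with invariant factors (1,1,1,1).

Reading off H_k = ker ∂_k / im ∂_{k+1}:

  H_0: rank C_0 − rank ∂_1 = 7 − 6 = 1, and the invariant factors of ∂_1 are all 1, so H_0 ≅ Z.
  H_1: rank ker ∂_1 − rank ∂_2 = (13 − 6) − 7 = 0, and the invariant factors of ∂_2 are all 1, so H_1 ≅ 0.
  H_2: rank ker ∂_2 − rank ∂_3 = (11 − 7) − 4 = 0, and the invariant factors of ∂_3 are all 1, so H_2 ≅ 0.
  H_3: rank ker ∂_3 − rank ∂_4 = (5 − 4) − 0 = 1, and there is no ∂_4, so H_3 ≅ Z.

As a check, the Euler characteristic is 7 − 13 + 11 − 5 = 0, which agrees with 1 − 0 + 0 − 1 = 0.

H_0 ≅ Z,  H_1 = 0,  H_2 = 0,  H_3 ≅ Z.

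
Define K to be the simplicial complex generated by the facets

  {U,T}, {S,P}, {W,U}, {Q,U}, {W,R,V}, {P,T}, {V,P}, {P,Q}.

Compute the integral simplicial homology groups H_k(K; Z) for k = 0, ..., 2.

H_0 = Z,  H_1 = Z^2,  H_2 = 0.

K has 8 vertices, 10 edges, 1 triangle.
rank ∂_0 = 0, rank ∂_1 = 7 ⇒ b_0 = 8 − 0 − 7 = 1; all invariant factors of ∂_1 are 1 so no torsion. So H_0 ≅ Z.
rank ∂_1 = 7, rank ∂_2 = 1 ⇒ b_1 = 10 − 7 − 1 = 2; all invariant factors of ∂_2 are 1 so no torsion. So H_1 ≅ Z^2.
rank ∂_2 = 1, rank ∂_3 = 0 ⇒ b_2 = 1 − 1 − 0 = 0. So H_2 ≅ 0.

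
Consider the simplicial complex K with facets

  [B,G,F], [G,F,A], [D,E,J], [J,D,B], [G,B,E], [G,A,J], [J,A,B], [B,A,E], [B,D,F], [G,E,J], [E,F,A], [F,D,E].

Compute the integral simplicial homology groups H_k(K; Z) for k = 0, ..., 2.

H_0 ≅ Z,  H_1 ≅ Z/2,  H_2 = 0.

Fix the vertex order A < B < D < E < F < G < J and write every simplex with vertices in increasing order. Then dim K = 2 and the simplices of K are:

  0-simplices (7): A, B, D, E, F, G, J
  1-simplices (18): AB, AE, AF, AG, AJ, BD, BE, BF, BG, BJ, DE, DF, DJ, EF, EG, EJ, FG, GJ
  2-simplices (12): ABE, ABJ, AEF, AFG, AGJ, BDF, BDJ, BEG, BFG, DEF, DEJ, EGJ

Hence C_0 ≅ Z^7, C_1 ≅ Z^18, C_2 ≅ Z^12.

∂_1: C_1 → C_0 is given by ∂[p,q] = [q] − [p]. For instance
  ∂BD = D − B.
The resulting 7×18 matrix has rank 6, and its Smith normal form has invariant factors (1,1,1,1,1,1).

∂_2: C_2 → C_1 acts by ∂[p,q,r] = [q,r] − [p,r] + [p,q]. For instance
  ∂AEF = EF − AF + AE,
  ∂ABJ = BJ − AJ + AB.
As a 18×12 matrix over Z this has rank 12, with invariant factors (1,1,1,1,1,1,1,1,1,1,1,2).

Now H_k = ker ∂_k / im ∂_{k+1}, so:

  H_0: rank C_0 − rank ∂_1 = 7 − 6 = 1, and the invariant factors of ∂_1 are all 1, so H_0 ≅ Z.
  H_1: rank ker ∂_1 − rank ∂_2 = (18 − 6) − 12 = 0, and ∂_2 has invariant factor 2 > 1, so H_1 ≅ Z/2.
  H_2: rank ker ∂_2 − rank ∂_3 = (12 − 12) − 0 = 0, and there is no ∂_3, so H_2 ≅ 0.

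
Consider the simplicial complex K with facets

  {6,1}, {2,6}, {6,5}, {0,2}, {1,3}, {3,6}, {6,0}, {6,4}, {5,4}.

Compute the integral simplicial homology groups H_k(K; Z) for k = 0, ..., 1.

Take the total order 0 < 1 < 2 < 3 < 4 < 5 < 6 on the vertex set. Then K (dimension 1) consists of the simplices:

  0-simplices (7): [0], [1], [2], [3], [4], [5], [6]
  1-simplices (9): [0,2], [0,6], [1,3], [1,6], [2,6], [3,6], [4,5], [4,6], [5,6]

so the chain groups are C_0 ≅ Z^7, C_1 ≅ Z^9.

∂_1: C_1 → C_0 maps an edge to its endpoints' difference, ∂[p,q] = q − p.
The resulting 7×9 matrix has rank 6, and its Smith normal form has invariant factors (1,1,1,1,1,1).

From H_k ≅ ker(∂_k) / im(∂_{k+1}) we obtain:

  H_0: rank C_0 − rank ∂_1 = 7 − 6 = 1, and the invariant factors of ∂_1 are all 1, so H_0 = Z.
  H_1: rank ker ∂_1 − rank ∂_2 = (9 − 6) − 0 = 3, and there is no ∂_2, so H_1 = Z^3.

(K is a triangulation of a wedge of 3 circles.)

H_0 = Z,  H_1 = Z^3.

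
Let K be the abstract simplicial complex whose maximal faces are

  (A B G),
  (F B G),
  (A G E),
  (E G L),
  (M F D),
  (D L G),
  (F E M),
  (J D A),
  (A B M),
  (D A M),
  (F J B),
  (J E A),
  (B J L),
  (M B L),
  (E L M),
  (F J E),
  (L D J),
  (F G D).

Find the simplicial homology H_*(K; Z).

We work with the vertex ordering A < B < D < E < F < G < J < L < M. The simplices of K, each written with vertices in increasing order, are:

  0-simplices (9): A, B, D, E, F, G, J, L, M
  1-simplices (27): AB, AD, AE, AG, AJ, AM, BF, BG, BJ, BL, BM, DF, DG, DJ, DL, DM, EF, EG, EJ, EL, EM, FG, FJ, FM, GL, JL, LM
  2-simplices (18): ABG, ABM, ADJ, ADM, AEG, AEJ, BFG, BFJ, BJL, BLM, DFG, DFM, DGL, DJL, EFJ, EFM, EGL, ELM

Hence C_0 ≅ Z^9, C_1 ≅ Z^27, C_2 ≅ Z^18.

The boundary map ∂_1: C_1 → C_0 maps an edge to its endpoints' difference, ∂[p,q] = q − p. For instance
  ∂DL = L − D.
As a 9×27 matrix over Z this has rank 8, with invariant factors (1,1,1,1,1,1,1,1).

∂_2: C_2 → C_1 maps a triangle to the signed sum of its edges. For instance
  ∂DFG = FG − DG + DF,
  ∂ABM = BM − AM + AB.
The 27×18 boundary matrix has rank 17 and Smith normal form diag(1,1,1,1,1,1,1,1,1,1,1,1,1,1,1,1,1).

Computing H_k = (kernel of ∂_k) / (image of ∂_{k+1}):

  H_0: rank C_0 − rank ∂_1 = 9 − 8 = 1, and the invariant factors of ∂_1 are all 1, so H_0 = Z.
  H_1: rank ker ∂_1 − rank ∂_2 = (27 − 8) − 17 = 2, and the invariant factors of ∂_2 are all 1, so H_1 = Z^2.
  H_2: rank ker ∂_2 − rank ∂_3 = (18 − 17) − 0 = 1, and there is no ∂_3, so H_2 = Z.

H_0 = Z,  H_1 = Z^2,  H_2 = Z.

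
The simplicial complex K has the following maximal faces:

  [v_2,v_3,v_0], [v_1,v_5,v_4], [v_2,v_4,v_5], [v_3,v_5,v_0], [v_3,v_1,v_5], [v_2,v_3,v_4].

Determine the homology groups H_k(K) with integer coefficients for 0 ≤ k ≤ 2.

Take the total order v_0 < v_1 < v_2 < v_3 < v_4 < v_5 on the vertex set. Then K (dimension 2) consists of the simplices:

  0-simplices (6): [v_0], [v_1], [v_2], [v_3], [v_4], [v_5]
  1-simplices (12): [v_0,v_2], [v_0,v_3], [v_0,v_5], [v_1,v_3], [v_1,v_4], [v_1,v_5], [v_2,v_3], [v_2,v_4], [v_2,v_5], [v_3,v_4], [v_3,v_5], [v_4,v_5]
  2-simplices (6): [v_0,v_2,v_3], [v_0,v_3,v_5], [v_1,v_3,v_5], [v_1,v_4,v_5], [v_2,v_3,v_4], [v_2,v_4,v_5]

giving chain groups C_0 ≅ Z^6, C_1 ≅ Z^12, C_2 ≅ Z^6.

∂_1: C_1 → C_0 sends each edge [p,q] (with p < q) to q − p. For instance
  ∂[v_4,v_5] = [v_5] − [v_4].
The 6×12 boundary matrix has rank 5 and Smith normal form diag(1,1,1,1,1).

The boundary map ∂_2: C_2 → C_1 sends each 2-simplex [p,q,r] to [q,r] − [p,r] + [p,q]. For instance
  ∂[v_2,v_3,v_4] = [v_3,v_4] − [v_2,v_4] + [v_2,v_3],
  ∂[v_0,v_3,v_5] = [v_3,v_5] − [v_0,v_5] + [v_0,v_3].
This gives a 12×6 integer matrix of rank 6; reducing to Smith normal form yields diagonal entries (1,1,1,1,1,1).

Reading off H_k = ker ∂_k / im ∂_{k+1}:

  H_0: rank C_0 − rank ∂_1 = 6 − 5 = 1, and the invariant factors of ∂_1 are all 1, so H_0 = Z.
  H_1: rank ker ∂_1 − rank ∂_2 = (12 − 5) − 6 = 1, and the invariant factors of ∂_2 are all 1, so H_1 = Z.
  H_2: rank ker ∂_2 − rank ∂_3 = (6 − 6) − 0 = 0, and there is no ∂_3, so H_2 = 0.

(K is a triangulation of the cylinder S^1 x I.)

H_0 ≅ Z,  H_1 ≅ Z,  H_2 = 0.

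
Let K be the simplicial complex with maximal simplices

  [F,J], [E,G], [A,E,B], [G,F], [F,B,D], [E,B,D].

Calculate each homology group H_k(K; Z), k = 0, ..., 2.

K has 7 vertices, 10 edges, 3 triangles.
rank ∂_0 = 0, rank ∂_1 = 6 ⇒ b_0 = 7 − 0 − 6 = 1; all invariant factors of ∂_1 are 1 so no torsion. So H_0 ≅ Z.
rank ∂_1 = 6, rank ∂_2 = 3 ⇒ b_1 = 10 − 6 − 3 = 1; all invariant factors of ∂_2 are 1 so no torsion. So H_1 ≅ Z.
rank ∂_2 = 3, rank ∂_3 = 0 ⇒ b_2 = 3 − 3 − 0 = 0. So H_2 ≅ 0.

H_0 ≅ Z,  H_1 ≅ Z,  H_2 = 0.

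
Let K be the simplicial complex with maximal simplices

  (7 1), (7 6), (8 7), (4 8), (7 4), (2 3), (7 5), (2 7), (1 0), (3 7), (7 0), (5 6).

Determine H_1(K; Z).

H_1 ≅ Z^4.

Take the total order 0 < 1 < 2 < 3 < 4 < 5 < 6 < 7 < 8 on the vertex set. Then K (dimension 1) consists of the simplices:

  0-simplices (9): [0], [1], [2], [3], [4], [5], [6], [7], [8]
  1-simplices (12): [0,1], [0,7], [1,7], [2,3], [2,7], [3,7], [4,7], [4,8], [5,6], [5,7], [6,7], [7,8]

giving chain groups C_0 ≅ Z^9, C_1 ≅ Z^12.

Boundary ∂_1: C_1 → C_0 sends each edge [p,q] (with p < q) to q − p. For instance
  ∂[5,6] = [6] − [5].
As a 9×12 matrix over Z this has rank 8, with invariant factors (1,1,1,1,1,1,1,1).

Computing H_k = (kernel of ∂_k) / (image of ∂_{k+1}):

  H_1: rank ker ∂_1 − rank ∂_2 = (12 − 8) − 0 = 4, and there is no ∂_2, so H_1 = Z^4.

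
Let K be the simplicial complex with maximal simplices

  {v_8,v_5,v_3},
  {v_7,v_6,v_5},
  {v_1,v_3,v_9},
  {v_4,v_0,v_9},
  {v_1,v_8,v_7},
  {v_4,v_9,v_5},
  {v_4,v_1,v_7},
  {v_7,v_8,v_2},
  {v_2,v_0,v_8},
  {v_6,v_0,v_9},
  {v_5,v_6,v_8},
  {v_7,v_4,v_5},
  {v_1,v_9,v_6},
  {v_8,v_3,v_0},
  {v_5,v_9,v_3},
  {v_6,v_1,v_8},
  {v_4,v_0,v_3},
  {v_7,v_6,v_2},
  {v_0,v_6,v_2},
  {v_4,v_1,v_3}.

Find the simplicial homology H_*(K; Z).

H_0 ≅ Z,  H_1 ≅ Z ⊕ Z/2,  H_2 = 0.

Take the total order v_0 < v_1 < v_2 < v_3 < v_4 < v_5 < v_6 < v_7 < v_8 < v_9 on the vertex set. Then K (dimension 2) consists of the simplices:

  0-simplices (10): [v_0], [v_1], [v_2], [v_3], [v_4], [v_5], [v_6], [v_7], [v_8], [v_9]
  1-simplices (30): (30 of them)
  2-simplices (20): (20 of them)

Hence C_0 ≅ Z^10, C_1 ≅ Z^30, C_2 ≅ Z^20.

Boundary ∂_1: C_1 → C_0 sends each edge [p,q] (with p < q) to q − p.
As a 10×30 matrix over Z this has rank 9, with invariant factors (1,1,1,1,1,1,1,1,1).

Boundary ∂_2: C_2 → C_1 sends each 2-simplex [p,q,r] to [q,r] − [p,r] + [p,q]. For instance
  ∂[v_1,v_3,v_9] = [v_3,v_9] − [v_1,v_9] + [v_1,v_3],
  ∂[v_0,v_3,v_4] = [v_3,v_4] − [v_0,v_4] + [v_0,v_3].
As a 30×20 matrix over Z this has rank 20, with invariant factors (1,1,1,1,1,1,1,1,1,1,1,1,1,1,1,1,1,1,1,2).

Now H_k = ker ∂_k / im ∂_{k+1}, so:

  H_0: rank C_0 − rank ∂_1 = 10 − 9 = 1, and the invariant factors of ∂_1 are all 1, so H_0 = Z.
  H_1: rank ker ∂_1 − rank ∂_2 = (30 − 9) − 20 = 1, and ∂_2 has invariant factor 2 > 1, so H_1 = Z ⊕ Z/2.
  H_2: rank ker ∂_2 − rank ∂_3 = (20 − 20) − 0 = 0, and there is no ∂_3, so H_2 = 0.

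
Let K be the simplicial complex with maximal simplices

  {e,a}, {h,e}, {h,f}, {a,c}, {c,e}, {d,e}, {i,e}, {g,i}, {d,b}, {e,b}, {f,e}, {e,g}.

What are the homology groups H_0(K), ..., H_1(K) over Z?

Order the vertices as a < b < c < d < e < f < g < h < i. Listing each simplex with vertices in this order, K has dimension 1 with simplices:

  0-simplices (9): a, b, c, d, e, f, g, h, i
  1-simplices (12): ac, ae, bd, be, ce, de, ef, eg, eh, ei, fh, gi

giving chain groups C_0 ≅ Z^9, C_1 ≅ Z^12.

The boundary map ∂_1: C_1 → C_0 is given by ∂[p,q] = [q] − [p]. For instance
  ∂de = e − d.
As a 9×12 matrix over Z this has rank 8, with invariant factors (1,1,1,1,1,1,1,1).

From H_k ≅ ker(∂_k) / im(∂_{k+1}) we obtain:

  H_0: rank C_0 − rank ∂_1 = 9 − 8 = 1, and the invariant factors of ∂_1 are all 1, so H_0 = Z.
  H_1: rank ker ∂_1 − rank ∂_2 = (12 − 8) − 0 = 4, and there is no ∂_2, so H_1 = Z^4.

(K is a triangulation of a wedge of 4 circles.)

H_0 = Z,  H_1 = Z^4.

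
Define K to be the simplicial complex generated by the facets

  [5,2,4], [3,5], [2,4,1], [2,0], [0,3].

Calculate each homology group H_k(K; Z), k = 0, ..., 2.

Order the vertices as 0 < 1 < 2 < 3 < 4 < 5. Listing each simplex with vertices in this order, K has dimension 2 with simplices:

  0-simplices (6): [0], [1], [2], [3], [4], [5]
  1-simplices (8): [0,2], [0,3], [1,2], [1,4], [2,4], [2,5], [3,5], [4,5]
  2-simplices (2): [1,2,4], [2,4,5]

Hence C_0 ≅ Z^6, C_1 ≅ Z^8, C_2 ≅ Z^2.

Boundary ∂_1: C_1 → C_0 sends each edge [p,q] (with p < q) to q − p.
As a 6×8 matrix over Z this has rank 5, with invariant factors (1,1,1,1,1).

The boundary map ∂_2: C_2 → C_1 sends each 2-simplex [p,q,r] to [q,r] − [p,r] + [p,q]. For instance
  ∂[1,2,4] = [2,4] − [1,4] + [1,2],
  ∂[2,4,5] = [4,5] − [2,5] + [2,4].
The resulting 8×2 matrix has rank 2, and its Smith normal form has invariant factors (1,1).

Computing H_k = (kernel of ∂_k) / (image of ∂_{k+1}):

  H_0: rank C_0 − rank ∂_1 = 6 − 5 = 1, and the invariant factors of ∂_1 are all 1, so H_0 ≅ Z.
  H_1: rank ker ∂_1 − rank ∂_2 = (8 − 5) − 2 = 1, and the invariant factors of ∂_2 are all 1, so H_1 ≅ Z.
  H_2: rank ker ∂_2 − rank ∂_3 = (2 − 2) − 0 = 0, and there is no ∂_3, so H_2 ≅ 0.

H_0 = Z,  H_1 = Z,  H_2 = 0.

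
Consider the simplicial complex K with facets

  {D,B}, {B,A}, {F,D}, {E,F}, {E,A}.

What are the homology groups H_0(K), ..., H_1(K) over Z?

Fix the vertex order A < B < D < E < F and write every simplex with vertices in increasing order. Then dim K = 1 and the simplices of K are:

  0-simplices (5): A, B, D, E, F
  1-simplices (5): AB, AE, BD, DF, EF

so the chain groups are C_0 ≅ Z^5, C_1 ≅ Z^5.

The boundary map ∂_1: C_1 → C_0 maps an edge to its endpoints' difference, ∂[p,q] = q − p.
As a 5×5 matrix over Z this has rank 4, with invariant factors (1,1,1,1).

Reading off H_k = ker ∂_k / im ∂_{k+1}:

  H_0: rank C_0 − rank ∂_1 = 5 − 4 = 1, and the invariant factors of ∂_1 are all 1, so H_0 ≅ Z.
  H_1: rank ker ∂_1 − rank ∂_2 = (5 − 4) − 0 = 1, and there is no ∂_2, so H_1 ≅ Z.

H_0 = Z,  H_1 = Z.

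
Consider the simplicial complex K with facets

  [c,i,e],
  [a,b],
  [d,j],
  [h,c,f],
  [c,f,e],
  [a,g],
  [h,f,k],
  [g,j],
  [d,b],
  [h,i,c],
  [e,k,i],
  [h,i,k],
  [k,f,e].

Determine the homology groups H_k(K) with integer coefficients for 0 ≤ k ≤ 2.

Order the vertices as a < b < c < d < e < f < g < h < i < j < k. Listing each simplex with vertices in this order, K has dimension 2 with simplices:

  0-simplices (11): a, b, c, d, e, f, g, h, i, j, k
  1-simplices (17): ab, ag, bd, ce, cf, ch, ci, dj, ef, ei, ek, fh, fk, gj, hi, hk, ik
  2-simplices (8): cef, cei, cfh, chi, efk, eik, fhk, hik

Hence C_0 ≅ Z^11, C_1 ≅ Z^17, C_2 ≅ Z^8.

The boundary map ∂_1: C_1 → C_0 is given by ∂[p,q] = [q] − [p].
The 11×17 boundary matrix has rank 9 and Smith normal form diag(1,1,1,1,1,1,1,1,1).

∂_2: C_2 → C_1 maps a triangle to the signed sum of its edges. For instance
  ∂cfh = fh − ch + cf,
  ∂fhk = hk − fk + fh.
As a 17×8 matrix over Z this has rank 7, with invariant factors (1,1,1,1,1,1,1).

Computing H_k = (kernel of ∂_k) / (image of ∂_{k+1}):

  H_0: rank C_0 − rank ∂_1 = 11 − 9 = 2, and the invariant factors of ∂_1 are all 1, so H_0 ≅ Z^2.
  H_1: rank ker ∂_1 − rank ∂_2 = (17 − 9) − 7 = 1, and the invariant factors of ∂_2 are all 1, so H_1 ≅ Z.
  H_2: rank ker ∂_2 − rank ∂_3 = (8 − 7) − 0 = 1, and there is no ∂_3, so H_2 ≅ Z.

As a check, the Euler characteristic is 11 − 17 + 8 = 2, which agrees with 2 − 1 + 1 = 2.
(K is a triangulation of the disjoint union of the 2-sphere S^2 and the circle S^1.)

H_0 ≅ Z^2,  H_1 ≅ Z,  H_2 ≅ Z.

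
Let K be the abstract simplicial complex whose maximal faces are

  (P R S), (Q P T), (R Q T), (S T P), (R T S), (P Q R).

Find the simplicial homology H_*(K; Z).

Order the vertices as P < Q < R < S < T. Listing each simplex with vertices in this order, K has dimension 2 with simplices:

  0-simplices (5): P, Q, R, S, T
  1-simplices (9): PQ, PR, PS, PT, QR, QT, RS, RT, ST
  2-simplices (6): PQR, PQT, PRS, PST, QRT, RST

Hence C_0 ≅ Z^5, C_1 ≅ Z^9, C_2 ≅ Z^6.

The boundary map ∂_1: C_1 → C_0 sends each edge [p,q] (with p < q) to q − p.
The resulting 5×9 matrix has rank 4, and its Smith normal form has invariant factors (1,1,1,1).

The boundary map ∂_2: C_2 → C_1 maps a triangle to the signed sum of its edges. For instance
  ∂PRS = RS − PS + PR,
  ∂QRT = RT − QT + QR.
As a 9×6 matrix over Z this has rank 5, with invariant factors (1,1,1,1,1).

Now H_k = ker ∂_k / im ∂_{k+1}, so:

  H_0: rank C_0 − rank ∂_1 = 5 − 4 = 1, and the invariant factors of ∂_1 are all 1, so H_0 = Z.
  H_1: rank ker ∂_1 − rank ∂_2 = (9 − 4) − 5 = 0, and the invariant factors of ∂_2 are all 1, so H_1 = 0.
  H_2: rank ker ∂_2 − rank ∂_3 = (6 − 5) − 0 = 1, and there is no ∂_3, so H_2 = Z.

H_0 = Z,  H_1 = 0,  H_2 = Z.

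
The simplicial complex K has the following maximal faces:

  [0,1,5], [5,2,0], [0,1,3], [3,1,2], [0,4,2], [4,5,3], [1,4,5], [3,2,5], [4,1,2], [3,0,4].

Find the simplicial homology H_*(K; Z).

Order the vertices as 0 < 1 < 2 < 3 < 4 < 5. Listing each simplex with vertices in this order, K has dimension 2 with simplices:

  0-simplices (6): [0], [1], [2], [3], [4], [5]
  1-simplices (15): [0,1], [0,2], [0,3], [0,4], [0,5], [1,2], [1,3], [1,4], [1,5], [2,3], [2,4], [2,5], [3,4], [3,5], [4,5]
  2-simplices (10): [0,1,3], [0,1,5], [0,2,4], [0,2,5], [0,3,4], [1,2,3], [1,2,4], [1,4,5], [2,3,5], [3,4,5]

giving chain groups C_0 ≅ Z^6, C_1 ≅ Z^15, C_2 ≅ Z^10.

∂_1: C_1 → C_0 is given by ∂[p,q] = [q] − [p]. For instance
  ∂[0,4] = [4] − [0].
The resulting 6×15 matrix has rank 5, and its Smith normal form has invariant factors (1,1,1,1,1).

∂_2: C_2 → C_1 acts by ∂[p,q,r] = [q,r] − [p,r] + [p,q]. For instance
  ∂[1,4,5] = [4,5] − [1,5] + [1,4],
  ∂[2,3,5] = [3,5] − [2,5] + [2,3].
This gives a 15×10 integer matrix of rank 10; reducing to Smith normal form yields diagonal entries (1,1,1,1,1,1,1,1,1,2).

From H_k ≅ ker(∂_k) / im(∂_{k+1}) we obtain:

  H_0: rank C_0 − rank ∂_1 = 6 − 5 = 1, and the invariant factors of ∂_1 are all 1, so H_0 ≅ Z.
  H_1: rank ker ∂_1 − rank ∂_2 = (15 − 5) − 10 = 0, and ∂_2 has invariant factor 2 > 1, so H_1 ≅ Z/2.
  H_2: rank ker ∂_2 − rank ∂_3 = (10 − 10) − 0 = 0, and there is no ∂_3, so H_2 ≅ 0.

H_0 ≅ Z,  H_1 ≅ Z/2,  H_2 = 0.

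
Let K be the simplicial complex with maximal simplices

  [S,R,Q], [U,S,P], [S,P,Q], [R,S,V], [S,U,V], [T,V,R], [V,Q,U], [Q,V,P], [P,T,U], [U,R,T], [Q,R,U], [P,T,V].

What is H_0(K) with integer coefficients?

Take the total order P < Q < R < S < T < U < V on the vertex set. Then K (dimension 2) consists of the simplices:

  0-simplices (7): P, Q, R, S, T, U, V
  1-simplices (18): PQ, PS, PT, PU, PV, QR, QS, QU, QV, RS, RT, RU, RV, SU, SV, TU, TV, UV
  2-simplices (12): PQS, PQV, PSU, PTU, PTV, QRS, QRU, QUV, RSV, RTU, RTV, SUV

Hence C_0 ≅ Z^7, C_1 ≅ Z^18, C_2 ≅ Z^12.

∂_1: C_1 → C_0 is given by ∂[p,q] = [q] − [p]. For instance
  ∂PV = V − P.
This gives a 7×18 integer matrix of rank 6; reducing to Smith normal form yields diagonal entries (1,1,1,1,1,1).

The boundary map ∂_2: C_2 → C_1 acts by ∂[p,q,r] = [q,r] − [p,r] + [p,q]. For instance
  ∂PTV = TV − PV + PT,
  ∂PQV = QV − PV + PQ.
The 18×12 boundary matrix has rank 12 and Smith normal form diag(1,1,1,1,1,1,1,1,1,1,1,2).

Reading off H_k = ker ∂_k / im ∂_{k+1}:

  H_0: rank C_0 − rank ∂_1 = 7 − 6 = 1, and the invariant factors of ∂_1 are all 1, so H_0 = Z.

H_0 = Z.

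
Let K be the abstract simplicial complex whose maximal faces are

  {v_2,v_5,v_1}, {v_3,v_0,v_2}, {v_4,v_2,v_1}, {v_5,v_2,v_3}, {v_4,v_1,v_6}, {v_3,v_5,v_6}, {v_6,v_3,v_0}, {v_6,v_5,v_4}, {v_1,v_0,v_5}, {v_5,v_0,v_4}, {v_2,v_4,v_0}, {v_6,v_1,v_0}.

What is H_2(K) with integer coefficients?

Take the total order v_0 < v_1 < v_2 < v_3 < v_4 < v_5 < v_6 on the vertex set. Then K (dimension 2) consists of the simplices:

  0-simplices (7): [v_0], [v_1], [v_2], [v_3], [v_4], [v_5], [v_6]
  1-simplices (18): (18 of them)
  2-simplices (12): (12 of them)

giving chain groups C_0 ≅ Z^7, C_1 ≅ Z^18, C_2 ≅ Z^12.

Boundary ∂_1: C_1 → C_0 sends each edge [p,q] (with p < q) to q − p. For instance
  ∂[v_2,v_3] = [v_3] − [v_2].
The 7×18 boundary matrix has rank 6 and Smith normal form diag(1,1,1,1,1,1).

∂_2: C_2 → C_1 maps a triangle to the signed sum of its edges. For instance
  ∂[v_0,v_1,v_5] = [v_1,v_5] − [v_0,v_5] + [v_0,v_1],
  ∂[v_2,v_3,v_5] = [v_3,v_5] − [v_2,v_5] + [v_2,v_3].
This gives a 18×12 integer matrix of rank 12; reducing to Smith normal form yields diagonal entries (1,1,1,1,1,1,1,1,1,1,1,2).

Computing H_k = (kernel of ∂_k) / (image of ∂_{k+1}):

  H_2: rank ker ∂_2 − rank ∂_3 = (12 − 12) − 0 = 0, and there is no ∂_3, so H_2 = 0.

(K is a triangulation of the real projective plane RP^2.)

H_2 = 0.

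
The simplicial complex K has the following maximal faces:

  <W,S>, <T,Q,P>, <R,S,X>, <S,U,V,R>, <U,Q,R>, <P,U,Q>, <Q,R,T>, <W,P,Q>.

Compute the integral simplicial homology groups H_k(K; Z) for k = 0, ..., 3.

Fix the vertex order P < Q < R < S < T < U < V < W < X and write every simplex with vertices in increasing order. Then dim K = 3 and the simplices of K are:

  0-simplices (9): P, Q, R, S, T, U, V, W, X
  1-simplices (18): PQ, PT, PU, PW, QR, QT, QU, QW, RS, RT, RU, RV, RX, SU, SV, SW, SX, UV
  2-simplices (10): PQT, PQU, PQW, QRT, QRU, RSU, RSV, RSX, RUV, SUV
  3-simplices (1): RSUV

so the chain groups are C_0 ≅ Z^9, C_1 ≅ Z^18, C_2 ≅ Z^10, C_3 ≅ Z^1.

Boundary ∂_1: C_1 → C_0 maps an edge to its endpoints' difference, ∂[p,q] = q − p.
The 9×18 boundary matrix has rank 8 and Smith normal form diag(1,1,1,1,1,1,1,1).

∂_2: C_2 → C_1 acts by ∂[p,q,r] = [q,r] − [p,r] + [p,q]. For instance
  ∂RUV = UV − RV + RU,
  ∂PQW = QW − PW + PQ.
The 18×10 boundary matrix has rank 9 and Smith normal form diag(1,1,1,1,1,1,1,1,1).

The boundary map ∂_3: C_3 → C_2 sends each 3-simplex σ to the alternating sum Σ_i (−1)^i (σ with its i-th vertex removed). For instance
  ∂RSUV = SUV − RUV + RSV − RSU.
The resulting 10×1 matrix has rank 1, and its Smith normal form has invariant factors (1).

From H_k ≅ ker(∂_k) / im(∂_{k+1}) we obtain:

  H_0: rank C_0 − rank ∂_1 = 9 − 8 = 1, and the invariant factors of ∂_1 are all 1, so H_0 ≅ Z.
  H_1: rank ker ∂_1 − rank ∂_2 = (18 − 8) − 9 = 1, and the invariant factors of ∂_2 are all 1, so H_1 ≅ Z.
  H_2: rank ker ∂_2 − rank ∂_3 = (10 − 9) − 1 = 0, and the invariant factors of ∂_3 are all 1, so H_2 ≅ 0.
  H_3: rank ker ∂_3 − rank ∂_4 = (1 − 1) − 0 = 0, and there is no ∂_4, so H_3 ≅ 0.

H_0 = Z,  H_1 = Z,  H_2 = 0,  H_3 = 0.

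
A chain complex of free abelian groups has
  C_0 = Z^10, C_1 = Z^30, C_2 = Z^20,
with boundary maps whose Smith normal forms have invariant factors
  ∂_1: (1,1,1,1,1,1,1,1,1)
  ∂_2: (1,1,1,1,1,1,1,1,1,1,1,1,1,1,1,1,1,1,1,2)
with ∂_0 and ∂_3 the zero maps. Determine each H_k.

H_0: b_0 = 10 − 0 − 9 = 1; torsion from ∂_1 factors > 1: none. So H_0 ≅ Z.
H_1: b_1 = 30 − 9 − 20 = 1; torsion from ∂_2 factors > 1: [2]. So H_1 ≅ Z ⊕ Z_2.
H_2: b_2 = 20 − 20 − 0 = 0; torsion from ∂_3 factors > 1: none. So H_2 ≅ 0.

H_0 ≅ Z,  H_1 ≅ Z ⊕ Z_2,  H_2 = 0.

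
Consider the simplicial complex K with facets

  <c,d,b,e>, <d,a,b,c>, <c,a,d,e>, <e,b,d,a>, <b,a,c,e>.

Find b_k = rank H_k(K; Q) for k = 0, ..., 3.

b_0 = 1, b_1 = 0, b_2 = 0, b_3 = 1.

Take the total order a < b < c < d < e on the vertex set. Then K (dimension 3) consists of the simplices:

  0-simplices (5): a, b, c, d, e
  1-simplices (10): ab, ac, ad, ae, bc, bd, be, cd, ce, de
  2-simplices (10): abc, abd, abe, acd, ace, ade, bcd, bce, bde, cde
  3-simplices (5): abcd, abce, abde, acde, bcde

so the chain groups are C_0 ≅ Z^5, C_1 ≅ Z^10, C_2 ≅ Z^10, C_3 ≅ Z^5.

Boundary ∂_1: C_1 → C_0 sends each edge [p,q] (with p < q) to q − p.
The 5×10 boundary matrix has rank 4 and Smith normal form diag(1,1,1,1).

∂_2: C_2 → C_1 acts by ∂[p,q,r] = [q,r] − [p,r] + [p,q]. For instance
  ∂abe = be − ae + ab,
  ∂acd = cd − ad + ac.
As a 10×10 matrix over Z this has rank 6, with invariant factors (1,1,1,1,1,1).

∂_3: C_3 → C_2 sends each 3-simplex σ to the alternating sum Σ_i (−1)^i (σ with its i-th vertex removed). For instance
  ∂bcde = cde − bde + bce − bcd,
  ∂abcd = bcd − acd + abd − abc.
As a 10×5 matrix over Z this has rank 4, with invariant factors (1,1,1,1).

Computing H_k = (kernel of ∂_k) / (image of ∂_{k+1}):

  H_0: rank C_0 − rank ∂_1 = 5 − 4 = 1, and the invariant factors of ∂_1 are all 1, so H_0 = Z.
  H_1: rank ker ∂_1 − rank ∂_2 = (10 − 4) − 6 = 0, and the invariant factors of ∂_2 are all 1, so H_1 = 0.
  H_2: rank ker ∂_2 − rank ∂_3 = (10 − 6) − 4 = 0, and the invariant factors of ∂_3 are all 1, so H_2 = 0.
  H_3: rank ker ∂_3 − rank ∂_4 = (5 − 4) − 0 = 1, and there is no ∂_4, so H_3 = Z.

As a check, the Euler characteristic is 5 − 10 + 10 − 5 = 0, which agrees with 1 − 0 + 0 − 1 = 0.
(K is a triangulation of the 3-sphere S^3.)

Hence the Betti numbers are b_0 = 1, b_1 = 0, b_2 = 0, b_3 = 1.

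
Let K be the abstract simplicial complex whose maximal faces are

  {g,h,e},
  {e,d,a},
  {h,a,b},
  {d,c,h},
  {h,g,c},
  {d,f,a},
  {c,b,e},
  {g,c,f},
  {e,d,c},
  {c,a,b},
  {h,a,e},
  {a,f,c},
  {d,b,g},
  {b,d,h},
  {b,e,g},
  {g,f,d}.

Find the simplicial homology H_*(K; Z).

Order the vertices as a < b < c < d < e < f < g < h. Listing each simplex with vertices in this order, K has dimension 2 with simplices:

  0-simplices (8): a, b, c, d, e, f, g, h
  1-simplices (24): ab, ac, ad, ae, af, ah, bc, bd, be, bg, bh, cd, ce, cf, cg, ch, de, df, dg, dh, eg, eh, fg, gh
  2-simplices (16): abc, abh, acf, ade, adf, aeh, bce, bdg, bdh, beg, cde, cdh, cfg, cgh, dfg, egh

Hence C_0 ≅ Z^8, C_1 ≅ Z^24, C_2 ≅ Z^16.

Boundary ∂_1: C_1 → C_0 sends each edge [p,q] (with p < q) to q − p.
As a 8×24 matrix over Z this has rank 7, with invariant factors (1,1,1,1,1,1,1).

The boundary map ∂_2: C_2 → C_1 maps a triangle to the signed sum of its edges. For instance
  ∂abh = bh − ah + ab,
  ∂aeh = eh − ah + ae.
The resulting 24×16 matrix has rank 15, and its Smith normal form has invariant factors (1,1,1,1,1,1,1,1,1,1,1,1,1,1,1).

Reading off H_k = ker ∂_k / im ∂_{k+1}:

  H_0: rank C_0 − rank ∂_1 = 8 − 7 = 1, and the invariant factors of ∂_1 are all 1, so H_0 = Z.
  H_1: rank ker ∂_1 − rank ∂_2 = (24 − 7) − 15 = 2, and the invariant factors of ∂_2 are all 1, so H_1 = Z^2.
  H_2: rank ker ∂_2 − rank ∂_3 = (16 − 15) − 0 = 1, and there is no ∂_3, so H_2 = Z.

H_0 ≅ Z,  H_1 ≅ Z^2,  H_2 ≅ Z.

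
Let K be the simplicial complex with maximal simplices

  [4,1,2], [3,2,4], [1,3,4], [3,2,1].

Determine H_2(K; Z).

H_2 ≅ Z.

Order the vertices as 1 < 2 < 3 < 4. Listing each simplex with vertices in this order, K has dimension 2 with simplices:

  0-simplices (4): [1], [2], [3], [4]
  1-simplices (6): [1,2], [1,3], [1,4], [2,3], [2,4], [3,4]
  2-simplices (4): [1,2,3], [1,2,4], [1,3,4], [2,3,4]

giving chain groups C_0 ≅ Z^4, C_1 ≅ Z^6, C_2 ≅ Z^4.

Boundary ∂_1: C_1 → C_0 sends each edge [p,q] (with p < q) to q − p.
The resulting 4×6 matrix has rank 3, and its Smith normal form has invariant factors (1,1,1).

Boundary ∂_2: C_2 → C_1 sends each 2-simplex [p,q,r] to [q,r] − [p,r] + [p,q]. For instance
  ∂[2,3,4] = [3,4] − [2,4] + [2,3],
  ∂[1,3,4] = [3,4] − [1,4] + [1,3].
As a 6×4 matrix over Z this has rank 3, with invariant factors (1,1,1).

Computing H_k = (kernel of ∂_k) / (image of ∂_{k+1}):

  H_2: rank ker ∂_2 − rank ∂_3 = (4 − 3) − 0 = 1, and there is no ∂_3, so H_2 = Z.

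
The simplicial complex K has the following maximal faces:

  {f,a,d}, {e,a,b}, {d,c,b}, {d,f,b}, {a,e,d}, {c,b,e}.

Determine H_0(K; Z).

H_0 ≅ Z.

Order the vertices as a < b < c < d < e < f. Listing each simplex with vertices in this order, K has dimension 2 with simplices:

  0-simplices (6): a, b, c, d, e, f
  1-simplices (12): ab, ad, ae, af, bc, bd, be, bf, cd, ce, de, df
  2-simplices (6): abe, ade, adf, bcd, bce, bdf

giving chain groups C_0 ≅ Z^6, C_1 ≅ Z^12, C_2 ≅ Z^6.

The boundary map ∂_1: C_1 → C_0 maps an edge to its endpoints' difference, ∂[p,q] = q − p.
The resulting 6×12 matrix has rank 5, and its Smith normal form has invariant factors (1,1,1,1,1).

The boundary map ∂_2: C_2 → C_1 acts by ∂[p,q,r] = [q,r] − [p,r] + [p,q]. For instance
  ∂bcd = cd − bd + bc,
  ∂bdf = df − bf + bd.
The resulting 12×6 matrix has rank 6, and its Smith normal form has invariant factors (1,1,1,1,1,1).

Now H_k = ker ∂_k / im ∂_{k+1}, so:

  H_0: rank C_0 − rank ∂_1 = 6 − 5 = 1, and the invariant factors of ∂_1 are all 1, so H_0 ≅ Z.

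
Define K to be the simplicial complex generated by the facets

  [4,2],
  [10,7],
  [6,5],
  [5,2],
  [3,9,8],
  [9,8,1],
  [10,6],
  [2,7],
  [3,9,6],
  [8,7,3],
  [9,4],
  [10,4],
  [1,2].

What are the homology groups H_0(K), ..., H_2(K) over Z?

Fix the vertex order 1 < 2 < 3 < 4 < 5 < 6 < 7 < 8 < 9 < 10 and write every simplex with vertices in increasing order. Then dim K = 2 and the simplices of K are:

  0-simplices (10): [1], [2], [3], [4], [5], [6], [7], [8], [9], [10]
  1-simplices (18): [1,2], [1,8], [1,9], [2,4], [2,5], [2,7], [3,6], [3,7], [3,8], [3,9], [4,9], [4,10], [5,6], [6,9], [6,10], [7,8], [7,10], [8,9]
  2-simplices (4): [1,8,9], [3,6,9], [3,7,8], [3,8,9]

so the chain groups are C_0 ≅ Z^10, C_1 ≅ Z^18, C_2 ≅ Z^4.

The boundary map ∂_1: C_1 → C_0 is given by ∂[p,q] = [q] − [p].
This gives a 10×18 integer matrix of rank 9; reducing to Smith normal form yields diagonal entries (1,1,1,1,1,1,1,1,1).

∂_2: C_2 → C_1 maps a triangle to the signed sum of its edges. For instance
  ∂[3,6,9] = [6,9] − [3,9] + [3,6],
  ∂[1,8,9] = [8,9] − [1,9] + [1,8].
The resulting 18×4 matrix has rank 4, and its Smith normal form has invariant factors (1,1,1,1).

Reading off H_k = ker ∂_k / im ∂_{k+1}:

  H_0: rank C_0 − rank ∂_1 = 10 − 9 = 1, and the invariant factors of ∂_1 are all 1, so H_0 = Z.
  H_1: rank ker ∂_1 − rank ∂_2 = (18 − 9) − 4 = 5, and the invariant factors of ∂_2 are all 1, so H_1 = Z^5.
  H_2: rank ker ∂_2 − rank ∂_3 = (4 − 4) − 0 = 0, and there is no ∂_3, so H_2 = 0.

As a check, the Euler characteristic is 10 − 18 + 4 = -4, which agrees with 1 − 5 + 0 = -4.

H_0 = Z,  H_1 = Z^5,  H_2 = 0.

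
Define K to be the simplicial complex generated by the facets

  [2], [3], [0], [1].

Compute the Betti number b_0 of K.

We work with the vertex ordering 0 < 1 < 2 < 3. The simplices of K, each written with vertices in increasing order, are:

  0-simplices (4): [0], [1], [2], [3]

so the chain groups are C_0 ≅ Z^4.

Reading off H_k = ker ∂_k / im ∂_{k+1}:

  H_0: rank C_0 − rank ∂_1 = 4 − 0 = 4, and there is no ∂_1, so H_0 ≅ Z^4.

Hence the Betti numbers are b_0 = 4.

b_0 = 4.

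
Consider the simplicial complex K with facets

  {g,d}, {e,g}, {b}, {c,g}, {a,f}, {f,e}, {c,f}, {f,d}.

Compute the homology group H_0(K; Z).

Take the total order a < b < c < d < e < f < g on the vertex set. Then K (dimension 1) consists of the simplices:

  0-simplices (7): a, b, c, d, e, f, g
  1-simplices (7): af, cf, cg, df, dg, ef, eg

Hence C_0 ≅ Z^7, C_1 ≅ Z^7.

The boundary map ∂_1: C_1 → C_0 is given by ∂[p,q] = [q] − [p].
As a 7×7 matrix over Z this has rank 5, with invariant factors (1,1,1,1,1).

Reading off H_k = ker ∂_k / im ∂_{k+1}:

  H_0: rank C_0 − rank ∂_1 = 7 − 5 = 2, and the invariant factors of ∂_1 are all 1, so H_0 ≅ Z^2.

H_0 = Z^2.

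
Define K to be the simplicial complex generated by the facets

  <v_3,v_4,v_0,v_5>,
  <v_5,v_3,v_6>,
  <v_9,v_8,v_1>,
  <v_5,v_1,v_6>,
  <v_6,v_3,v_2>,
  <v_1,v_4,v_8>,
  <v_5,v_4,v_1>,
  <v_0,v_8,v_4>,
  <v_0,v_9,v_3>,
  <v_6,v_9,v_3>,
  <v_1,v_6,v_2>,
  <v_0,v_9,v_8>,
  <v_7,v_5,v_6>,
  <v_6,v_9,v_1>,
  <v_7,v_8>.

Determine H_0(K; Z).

H_0 = Z.

Fix the vertex order v_0 < v_1 < v_2 < v_3 < v_4 < v_5 < v_6 < v_7 < v_8 < v_9 and write every simplex with vertices in increasing order. Then dim K = 3 and the simplices of K are:

  0-simplices (10): [v_0], [v_1], [v_2], [v_3], [v_4], [v_5], [v_6], [v_7], [v_8], [v_9]
  1-simplices (25): (25 of them)
  2-simplices (17): (17 of them)
  3-simplices (1): [v_0,v_3,v_4,v_5]

Hence C_0 ≅ Z^10, C_1 ≅ Z^25, C_2 ≅ Z^17, C_3 ≅ Z^1.

∂_1: C_1 → C_0 maps an edge to its endpoints' difference, ∂[p,q] = q − p. For instance
  ∂[v_5,v_7] = [v_7] − [v_5].
The 10×25 boundary matrix has rank 9 and Smith normal form diag(1,1,1,1,1,1,1,1,1).

The boundary map ∂_2: C_2 → C_1 maps a triangle to the signed sum of its edges. For instance
  ∂[v_0,v_4,v_8] = [v_4,v_8] − [v_0,v_8] + [v_0,v_4],
  ∂[v_3,v_6,v_9] = [v_6,v_9] − [v_3,v_9] + [v_3,v_6].
This gives a 25×17 integer matrix of rank 15; reducing to Smith normal form yields diagonal entries (1,1,1,1,1,1,1,1,1,1,1,1,1,1,1).

∂_3: C_3 → C_2 sends each 3-simplex σ to the alternating sum Σ_i (−1)^i (σ with its i-th vertex removed). For instance
  ∂[v_0,v_3,v_4,v_5] = [v_3,v_4,v_5] − [v_0,v_4,v_5] + [v_0,v_3,v_5] − [v_0,v_3,v_4].
The 17×1 boundary matrix has rank 1 and Smith normal form diag(1).

From H_k ≅ ker(∂_k) / im(∂_{k+1}) we obtain:

  H_0: rank C_0 − rank ∂_1 = 10 − 9 = 1, and the invariant factors of ∂_1 are all 1, so H_0 ≅ Z.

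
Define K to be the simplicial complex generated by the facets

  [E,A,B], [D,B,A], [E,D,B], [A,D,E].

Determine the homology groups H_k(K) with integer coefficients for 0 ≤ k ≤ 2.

We work with the vertex ordering A < B < D < E. The simplices of K, each written with vertices in increasing order, are:

  0-simplices (4): A, B, D, E
  1-simplices (6): AB, AD, AE, BD, BE, DE
  2-simplices (4): ABD, ABE, ADE, BDE

so the chain groups are C_0 ≅ Z^4, C_1 ≅ Z^6, C_2 ≅ Z^4.

Boundary ∂_1: C_1 → C_0 maps an edge to its endpoints' difference, ∂[p,q] = q − p.
As a 4×6 matrix over Z this has rank 3, with invariant factors (1,1,1).

∂_2: C_2 → C_1 maps a triangle to the signed sum of its edges. For instance
  ∂ADE = DE − AE + AD,
  ∂BDE = DE − BE + BD.
The resulting 6×4 matrix has rank 3, and its Smith normal form has invariant factors (1,1,1).

Reading off H_k = ker ∂_k / im ∂_{k+1}:

  H_0: rank C_0 − rank ∂_1 = 4 − 3 = 1, and the invariant factors of ∂_1 are all 1, so H_0 ≅ Z.
  H_1: rank ker ∂_1 − rank ∂_2 = (6 − 3) − 3 = 0, and the invariant factors of ∂_2 are all 1, so H_1 ≅ 0.
  H_2: rank ker ∂_2 − rank ∂_3 = (4 − 3) − 0 = 1, and there is no ∂_3, so H_2 ≅ Z.

As a check, the Euler characteristic is 4 − 6 + 4 = 2, which agrees with 1 − 0 + 1 = 2.

H_0 = Z,  H_1 = 0,  H_2 = Z.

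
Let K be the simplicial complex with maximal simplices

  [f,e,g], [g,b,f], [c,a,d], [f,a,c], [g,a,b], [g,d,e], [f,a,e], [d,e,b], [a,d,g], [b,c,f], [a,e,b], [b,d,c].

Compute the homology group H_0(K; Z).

H_0 ≅ Z.

Fix the vertex order a < b < c < d < e < f < g and write every simplex with vertices in increasing order. Then dim K = 2 and the simplices of K are:

  0-simplices (7): a, b, c, d, e, f, g
  1-simplices (18): ab, ac, ad, ae, af, ag, bc, bd, be, bf, bg, cd, cf, de, dg, ef, eg, fg
  2-simplices (12): abe, abg, acd, acf, adg, aef, bcd, bcf, bde, bfg, deg, efg

Hence C_0 ≅ Z^7, C_1 ≅ Z^18, C_2 ≅ Z^12.

Boundary ∂_1: C_1 → C_0 is given by ∂[p,q] = [q] − [p]. For instance
  ∂ag = g − a.
As a 7×18 matrix over Z this has rank 6, with invariant factors (1,1,1,1,1,1).

Boundary ∂_2: C_2 → C_1 sends each 2-simplex [p,q,r] to [q,r] − [p,r] + [p,q]. For instance
  ∂acd = cd − ad + ac,
  ∂abe = be − ae + ab.
The resulting 18×12 matrix has rank 12, and its Smith normal form has invariant factors (1,1,1,1,1,1,1,1,1,1,1,2).

Now H_k = ker ∂_k / im ∂_{k+1}, so:

  H_0: rank C_0 − rank ∂_1 = 7 − 6 = 1, and the invariant factors of ∂_1 are all 1, so H_0 ≅ Z.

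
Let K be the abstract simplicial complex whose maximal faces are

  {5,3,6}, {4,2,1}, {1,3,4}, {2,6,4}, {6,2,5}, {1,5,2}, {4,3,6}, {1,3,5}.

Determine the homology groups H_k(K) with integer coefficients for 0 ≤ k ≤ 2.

H_0 ≅ Z,  H_1 = 0,  H_2 ≅ Z.

Order the vertices as 1 < 2 < 3 < 4 < 5 < 6. Listing each simplex with vertices in this order, K has dimension 2 with simplices:

  0-simplices (6): [1], [2], [3], [4], [5], [6]
  1-simplices (12): [1,2], [1,3], [1,4], [1,5], [2,4], [2,5], [2,6], [3,4], [3,5], [3,6], [4,6], [5,6]
  2-simplices (8): [1,2,4], [1,2,5], [1,3,4], [1,3,5], [2,4,6], [2,5,6], [3,4,6], [3,5,6]

giving chain groups C_0 ≅ Z^6, C_1 ≅ Z^12, C_2 ≅ Z^8.

The boundary map ∂_1: C_1 → C_0 sends each edge [p,q] (with p < q) to q − p.
The 6×12 boundary matrix has rank 5 and Smith normal form diag(1,1,1,1,1).

Boundary ∂_2: C_2 → C_1 sends each 2-simplex [p,q,r] to [q,r] − [p,r] + [p,q]. For instance
  ∂[3,5,6] = [5,6] − [3,6] + [3,5],
  ∂[2,5,6] = [5,6] − [2,6] + [2,5].
As a 12×8 matrix over Z this has rank 7, with invariant factors (1,1,1,1,1,1,1).

Reading off H_k = ker ∂_k / im ∂_{k+1}:

  H_0: rank C_0 − rank ∂_1 = 6 − 5 = 1, and the invariant factors of ∂_1 are all 1, so H_0 = Z.
  H_1: rank ker ∂_1 − rank ∂_2 = (12 − 5) − 7 = 0, and the invariant factors of ∂_2 are all 1, so H_1 = 0.
  H_2: rank ker ∂_2 − rank ∂_3 = (8 − 7) − 0 = 1, and there is no ∂_3, so H_2 = Z.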